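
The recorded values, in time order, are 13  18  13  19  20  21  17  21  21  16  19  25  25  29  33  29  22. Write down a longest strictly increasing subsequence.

13, 18, 19, 20, 21, 25, 29, 33

Patience tails give the LIS length; then backtrack through the dp parents:
13 → extends → [13]
18 → extends → [13, 18]
13 → already a tail → [13, 18]
19 → extends → [13, 18, 19]
20 → extends → [13, 18, 19, 20]
21 → extends → [13, 18, 19, 20, 21]
17 → replaces 18 → [13, 17, 19, 20, 21]
21 → already a tail → [13, 17, 19, 20, 21]
21 → already a tail → [13, 17, 19, 20, 21]
16 → replaces 17 → [13, 16, 19, 20, 21]
19 → already a tail → [13, 16, 19, 20, 21]
25 → extends → [13, 16, 19, 20, 21, 25]
25 → already a tail → [13, 16, 19, 20, 21, 25]
29 → extends → [13, 16, 19, 20, 21, 25, 29]
33 → extends → [13, 16, 19, 20, 21, 25, 29, 33]
29 → already a tail → [13, 16, 19, 20, 21, 25, 29, 33]
22 → replaces 25 → [13, 16, 19, 20, 21, 22, 29, 33]
Length 8; one witness is 13, 18, 19, 20, 21, 25, 29, 33.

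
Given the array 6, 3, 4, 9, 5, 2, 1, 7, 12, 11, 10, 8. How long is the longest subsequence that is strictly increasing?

Track the smallest tail for each achievable length (strict):
6 → extends → [6]
3 → replaces 6 → [3]
4 → extends → [3, 4]
9 → extends → [3, 4, 9]
5 → replaces 9 → [3, 4, 5]
2 → replaces 3 → [2, 4, 5]
1 → replaces 2 → [1, 4, 5]
7 → extends → [1, 4, 5, 7]
12 → extends → [1, 4, 5, 7, 12]
11 → replaces 12 → [1, 4, 5, 7, 11]
10 → replaces 11 → [1, 4, 5, 7, 10]
8 → replaces 10 → [1, 4, 5, 7, 8]
Five tails, so the longest strictly increasing subsequence has length 5 (e.g. 3, 4, 5, 7, 12).

5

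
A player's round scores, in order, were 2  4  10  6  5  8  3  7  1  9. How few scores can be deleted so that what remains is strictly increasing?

Fewest deletions = n − (longest strictly increasing subsequence).
Patience tails:
2 → extends → [2]
4 → extends → [2, 4]
10 → extends → [2, 4, 10]
6 → replaces 10 → [2, 4, 6]
5 → replaces 6 → [2, 4, 5]
8 → extends → [2, 4, 5, 8]
3 → replaces 4 → [2, 3, 5, 8]
7 → replaces 8 → [2, 3, 5, 7]
1 → replaces 2 → [1, 3, 5, 7]
9 → extends → [1, 3, 5, 7, 9]
Longest strictly increasing subsequence has length 5, so deletions = 10 − 5 = 5.

5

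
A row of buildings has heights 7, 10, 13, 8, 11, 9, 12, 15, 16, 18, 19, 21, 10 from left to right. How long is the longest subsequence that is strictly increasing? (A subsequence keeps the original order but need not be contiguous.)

9

Track the smallest tail for each achievable length (strict):
7 → extends → [7]
10 → extends → [7, 10]
13 → extends → [7, 10, 13]
8 → replaces 10 → [7, 8, 13]
11 → replaces 13 → [7, 8, 11]
9 → replaces 11 → [7, 8, 9]
12 → extends → [7, 8, 9, 12]
15 → extends → [7, 8, 9, 12, 15]
16 → extends → [7, 8, 9, 12, 15, 16]
18 → extends → [7, 8, 9, 12, 15, 16, 18]
19 → extends → [7, 8, 9, 12, 15, 16, 18, 19]
21 → extends → [7, 8, 9, 12, 15, 16, 18, 19, 21]
10 → replaces 12 → [7, 8, 9, 10, 15, 16, 18, 19, 21]
Nine tails, so the longest strictly increasing subsequence has length 9 (e.g. 7, 10, 11, 12, 15, 16, 18, 19, 21).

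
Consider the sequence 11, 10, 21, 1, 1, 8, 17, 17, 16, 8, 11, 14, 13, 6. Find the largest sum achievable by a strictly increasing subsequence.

35

Let S[i] be the best sum of a strictly increasing subsequence ending at i:
i:      1  2  3  4  5  6  7  8  9 10 11 12 13 14
a[i]:  11 10 21  1  1  8 17 17 16  8 11 14 13  6
S:     11 10 32  1  1  9 28 28 27  9 21 35 34  7
Maximum is 35 (e.g. 10 + 11 + 14).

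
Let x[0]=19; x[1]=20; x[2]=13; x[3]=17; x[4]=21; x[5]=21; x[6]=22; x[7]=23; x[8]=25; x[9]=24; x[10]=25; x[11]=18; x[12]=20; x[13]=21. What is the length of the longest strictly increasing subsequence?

Track the smallest tail for each achievable length (strict):
19 → extends → [19]
20 → extends → [19, 20]
13 → replaces 19 → [13, 20]
17 → replaces 20 → [13, 17]
21 → extends → [13, 17, 21]
21 → already a tail → [13, 17, 21]
22 → extends → [13, 17, 21, 22]
23 → extends → [13, 17, 21, 22, 23]
25 → extends → [13, 17, 21, 22, 23, 25]
24 → replaces 25 → [13, 17, 21, 22, 23, 24]
25 → extends → [13, 17, 21, 22, 23, 24, 25]
18 → replaces 21 → [13, 17, 18, 22, 23, 24, 25]
20 → replaces 22 → [13, 17, 18, 20, 23, 24, 25]
21 → replaces 23 → [13, 17, 18, 20, 21, 24, 25]
Seven tails, so the longest strictly increasing subsequence has length 7 (e.g. 19, 20, 21, 22, 23, 24, 25).

7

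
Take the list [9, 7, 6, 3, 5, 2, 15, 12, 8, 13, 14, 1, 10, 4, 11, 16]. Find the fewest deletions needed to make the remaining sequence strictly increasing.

Fewest deletions = n − (longest strictly increasing subsequence).
i:      1  2  3  4  5  6  7  8  9 10 11 12 13 14 15 16
a[i]:   9  7  6  3  5  2 15 12  8 13 14  1 10  4 11 16
dp:     1  1  1  1  2  1  3  3  3  4  5  1  4  2  5  6
max dp = 6, so deletions = 16 − 6 = 10.

10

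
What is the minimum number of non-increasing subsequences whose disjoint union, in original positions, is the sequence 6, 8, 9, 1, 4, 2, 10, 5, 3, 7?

4

The minimum number of non-increasing subsequences covering a sequence equals the length of its longest strictly increasing subsequence.
LIS length is 4 (e.g. 6, 8, 9, 10), so 4 piles are needed.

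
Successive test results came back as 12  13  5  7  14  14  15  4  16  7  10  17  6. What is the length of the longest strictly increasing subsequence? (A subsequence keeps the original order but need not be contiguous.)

6

Track the smallest tail for each achievable length (strict):
12 → extends → [12]
13 → extends → [12, 13]
5 → replaces 12 → [5, 13]
7 → replaces 13 → [5, 7]
14 → extends → [5, 7, 14]
14 → already a tail → [5, 7, 14]
15 → extends → [5, 7, 14, 15]
4 → replaces 5 → [4, 7, 14, 15]
16 → extends → [4, 7, 14, 15, 16]
7 → already a tail → [4, 7, 14, 15, 16]
10 → replaces 14 → [4, 7, 10, 15, 16]
17 → extends → [4, 7, 10, 15, 16, 17]
6 → replaces 7 → [4, 6, 10, 15, 16, 17]
Six tails, so the longest strictly increasing subsequence has length 6 (e.g. 12, 13, 14, 15, 16, 17).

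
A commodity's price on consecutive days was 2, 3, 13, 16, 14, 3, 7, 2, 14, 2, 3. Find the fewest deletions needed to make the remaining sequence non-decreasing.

6

Fewest deletions = n − (longest non-decreasing subsequence).
i:      1  2  3  4  5  6  7  8  9 10 11
a[i]:   2  3 13 16 14  3  7  2 14  2  3
dp:     1  2  3  4  4  3  4  2  5  3  4
max dp = 5, so deletions = 11 − 5 = 6.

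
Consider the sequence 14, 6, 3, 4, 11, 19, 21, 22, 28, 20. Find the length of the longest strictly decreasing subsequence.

3

Negate each value so 'decreasing' becomes 'increasing', then run patience tails on the negated sequence:
-14 → extends → [-14]
-6 → extends → [-14, -6]
-3 → extends → [-14, -6, -3]
-4 → replaces -3 → [-14, -6, -4]
-11 → replaces -6 → [-14, -11, -4]
-19 → replaces -14 → [-19, -11, -4]
-21 → replaces -19 → [-21, -11, -4]
-22 → replaces -21 → [-22, -11, -4]
-28 → replaces -22 → [-28, -11, -4]
-20 → replaces -11 → [-28, -20, -4]
Three tails, so the longest strictly decreasing subsequence of the original has length 3.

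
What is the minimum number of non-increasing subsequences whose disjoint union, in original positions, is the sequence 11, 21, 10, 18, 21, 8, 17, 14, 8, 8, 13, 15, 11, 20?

Place each on the leftmost legal pile:
11 → new pile 1 (tops now [11])
21 → new pile 2 (tops now [11, 21])
10 → pile 1 (tops now [10, 21])
18 → pile 2 (tops now [10, 18])
21 → new pile 3 (tops now [10, 18, 21])
8 → pile 1 (tops now [8, 18, 21])
17 → pile 2 (tops now [8, 17, 21])
14 → pile 2 (tops now [8, 14, 21])
8 → pile 1 (tops now [8, 14, 21])
8 → pile 1 (tops now [8, 14, 21])
13 → pile 2 (tops now [8, 13, 21])
15 → pile 3 (tops now [8, 13, 15])
11 → pile 2 (tops now [8, 11, 15])
20 → new pile 4 (tops now [8, 11, 15, 20])
Four piles.

4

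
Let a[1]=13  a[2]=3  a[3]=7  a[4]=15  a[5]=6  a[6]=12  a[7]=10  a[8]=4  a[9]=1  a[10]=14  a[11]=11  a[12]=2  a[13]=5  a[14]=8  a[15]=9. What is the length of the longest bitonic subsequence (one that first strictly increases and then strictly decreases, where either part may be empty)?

7

inc[i] = longest strictly increasing subsequence ending at i; dec[i] = longest strictly decreasing subsequence starting at i:
i:      1  2  3  4  5  6  7  8  9 10 11 12 13 14 15
a[i]:  13  3  7 15  6 12 10  4  1 14 11  2  5  8  9
inc:    1  1  2  3  2  3  3  2  1  4  4  2  3  4  5
dec:    5  2  4  5  3  4  3  2  1  3  2  1  1  1  1
Best peak at i=4 (value 15): inc=3, dec=5, length 3+5−1 = 7.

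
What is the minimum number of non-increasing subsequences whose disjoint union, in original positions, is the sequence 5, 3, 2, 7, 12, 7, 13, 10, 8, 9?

The minimum number of non-increasing subsequences covering a sequence equals the length of its longest strictly increasing subsequence.
LIS length is 4 (e.g. 5, 7, 12, 13), so 4 piles are needed.

4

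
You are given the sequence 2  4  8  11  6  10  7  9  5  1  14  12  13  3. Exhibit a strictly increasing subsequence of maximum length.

2, 4, 6, 7, 9, 12, 13

Patience tails give the LIS length; then backtrack through the dp parents:
2 → extends → [2]
4 → extends → [2, 4]
8 → extends → [2, 4, 8]
11 → extends → [2, 4, 8, 11]
6 → replaces 8 → [2, 4, 6, 11]
10 → replaces 11 → [2, 4, 6, 10]
7 → replaces 10 → [2, 4, 6, 7]
9 → extends → [2, 4, 6, 7, 9]
5 → replaces 6 → [2, 4, 5, 7, 9]
1 → replaces 2 → [1, 4, 5, 7, 9]
14 → extends → [1, 4, 5, 7, 9, 14]
12 → replaces 14 → [1, 4, 5, 7, 9, 12]
13 → extends → [1, 4, 5, 7, 9, 12, 13]
3 → replaces 4 → [1, 3, 5, 7, 9, 12, 13]
Length 7; one witness is 2, 4, 6, 7, 9, 12, 13.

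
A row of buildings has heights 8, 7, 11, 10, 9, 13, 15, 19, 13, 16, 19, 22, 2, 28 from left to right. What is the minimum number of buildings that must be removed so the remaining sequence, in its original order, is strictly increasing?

Fewest deletions = n − (longest strictly increasing subsequence).
Patience tails:
8 → extends → [8]
7 → replaces 8 → [7]
11 → extends → [7, 11]
10 → replaces 11 → [7, 10]
9 → replaces 10 → [7, 9]
13 → extends → [7, 9, 13]
15 → extends → [7, 9, 13, 15]
19 → extends → [7, 9, 13, 15, 19]
13 → already a tail → [7, 9, 13, 15, 19]
16 → replaces 19 → [7, 9, 13, 15, 16]
19 → extends → [7, 9, 13, 15, 16, 19]
22 → extends → [7, 9, 13, 15, 16, 19, 22]
2 → replaces 7 → [2, 9, 13, 15, 16, 19, 22]
28 → extends → [2, 9, 13, 15, 16, 19, 22, 28]
Longest strictly increasing subsequence has length 8, so deletions = 14 − 8 = 6.

6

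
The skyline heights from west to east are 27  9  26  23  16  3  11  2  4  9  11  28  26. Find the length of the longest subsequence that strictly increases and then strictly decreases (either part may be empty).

inc[i] = longest strictly increasing subsequence ending at i; dec[i] = longest strictly decreasing subsequence starting at i:
i:      1  2  3  4  5  6  7  8  9 10 11 12 13
a[i]:  27  9 26 23 16  3 11  2  4  9 11 28 26
inc:    1  1  2  2  2  1  2  1  2  3  4  5  5
dec:    6  3  5  4  3  2  2  1  1  1  1  2  1
Best peak at i=1 (value 27): inc=1, dec=6, length 1+6−1 = 6.

6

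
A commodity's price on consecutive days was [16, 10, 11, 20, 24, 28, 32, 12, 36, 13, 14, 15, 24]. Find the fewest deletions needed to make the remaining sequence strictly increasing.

Fewest deletions = n − (longest strictly increasing subsequence).
Patience tails:
16 → extends → [16]
10 → replaces 16 → [10]
11 → extends → [10, 11]
20 → extends → [10, 11, 20]
24 → extends → [10, 11, 20, 24]
28 → extends → [10, 11, 20, 24, 28]
32 → extends → [10, 11, 20, 24, 28, 32]
12 → replaces 20 → [10, 11, 12, 24, 28, 32]
36 → extends → [10, 11, 12, 24, 28, 32, 36]
13 → replaces 24 → [10, 11, 12, 13, 28, 32, 36]
14 → replaces 28 → [10, 11, 12, 13, 14, 32, 36]
15 → replaces 32 → [10, 11, 12, 13, 14, 15, 36]
24 → replaces 36 → [10, 11, 12, 13, 14, 15, 24]
Longest strictly increasing subsequence has length 7, so deletions = 13 − 7 = 6.

6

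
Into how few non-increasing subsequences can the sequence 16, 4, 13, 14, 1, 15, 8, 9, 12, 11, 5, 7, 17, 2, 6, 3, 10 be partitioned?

5

Place each on the leftmost legal pile:
16 → new pile 1 (tops now [16])
4 → pile 1 (tops now [4])
13 → new pile 2 (tops now [4, 13])
14 → new pile 3 (tops now [4, 13, 14])
1 → pile 1 (tops now [1, 13, 14])
15 → new pile 4 (tops now [1, 13, 14, 15])
8 → pile 2 (tops now [1, 8, 14, 15])
9 → pile 3 (tops now [1, 8, 9, 15])
12 → pile 4 (tops now [1, 8, 9, 12])
11 → pile 4 (tops now [1, 8, 9, 11])
5 → pile 2 (tops now [1, 5, 9, 11])
7 → pile 3 (tops now [1, 5, 7, 11])
17 → new pile 5 (tops now [1, 5, 7, 11, 17])
2 → pile 2 (tops now [1, 2, 7, 11, 17])
6 → pile 3 (tops now [1, 2, 6, 11, 17])
3 → pile 3 (tops now [1, 2, 3, 11, 17])
10 → pile 4 (tops now [1, 2, 3, 10, 17])
Five piles.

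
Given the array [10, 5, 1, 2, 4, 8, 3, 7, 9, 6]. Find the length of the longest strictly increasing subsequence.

5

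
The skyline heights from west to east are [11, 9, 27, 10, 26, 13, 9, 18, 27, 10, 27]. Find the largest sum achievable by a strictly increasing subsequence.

Let S[i] be the best sum of a strictly increasing subsequence ending at i:
i:      1  2  3  4  5  6  7  8  9 10 11
a[i]:  11  9 27 10 26 13  9 18 27 10 27
S:     11  9 38 19 45 32  9 50 77 19 77
Maximum is 77 (e.g. 9 + 10 + 13 + 18 + 27).

77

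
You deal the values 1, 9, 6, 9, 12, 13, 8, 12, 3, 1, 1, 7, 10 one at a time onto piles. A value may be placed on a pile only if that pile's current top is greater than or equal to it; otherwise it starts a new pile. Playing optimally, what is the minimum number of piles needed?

5

Place each on the leftmost legal pile:
1 → new pile 1 (tops now [1])
9 → new pile 2 (tops now [1, 9])
6 → pile 2 (tops now [1, 6])
9 → new pile 3 (tops now [1, 6, 9])
12 → new pile 4 (tops now [1, 6, 9, 12])
13 → new pile 5 (tops now [1, 6, 9, 12, 13])
8 → pile 3 (tops now [1, 6, 8, 12, 13])
12 → pile 4 (tops now [1, 6, 8, 12, 13])
3 → pile 2 (tops now [1, 3, 8, 12, 13])
1 → pile 1 (tops now [1, 3, 8, 12, 13])
1 → pile 1 (tops now [1, 3, 8, 12, 13])
7 → pile 3 (tops now [1, 3, 7, 12, 13])
10 → pile 4 (tops now [1, 3, 7, 10, 13])
Five piles.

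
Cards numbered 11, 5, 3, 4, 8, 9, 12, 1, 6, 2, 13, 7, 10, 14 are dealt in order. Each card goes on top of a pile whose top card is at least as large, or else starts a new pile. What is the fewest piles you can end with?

Place each on the leftmost legal pile:
11 → new pile 1 (tops now [11])
5 → pile 1 (tops now [5])
3 → pile 1 (tops now [3])
4 → new pile 2 (tops now [3, 4])
8 → new pile 3 (tops now [3, 4, 8])
9 → new pile 4 (tops now [3, 4, 8, 9])
12 → new pile 5 (tops now [3, 4, 8, 9, 12])
1 → pile 1 (tops now [1, 4, 8, 9, 12])
6 → pile 3 (tops now [1, 4, 6, 9, 12])
2 → pile 2 (tops now [1, 2, 6, 9, 12])
13 → new pile 6 (tops now [1, 2, 6, 9, 12, 13])
7 → pile 4 (tops now [1, 2, 6, 7, 12, 13])
10 → pile 5 (tops now [1, 2, 6, 7, 10, 13])
14 → new pile 7 (tops now [1, 2, 6, 7, 10, 13, 14])
Seven piles.

7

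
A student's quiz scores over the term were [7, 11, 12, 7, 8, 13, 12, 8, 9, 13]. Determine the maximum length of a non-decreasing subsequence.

6

Track the smallest tail for each achievable length (allowing ties):
7 → extends → [7]
11 → extends → [7, 11]
12 → extends → [7, 11, 12]
7 → replaces 11 → [7, 7, 12]
8 → replaces 12 → [7, 7, 8]
13 → extends → [7, 7, 8, 13]
12 → replaces 13 → [7, 7, 8, 12]
8 → replaces 12 → [7, 7, 8, 8]
9 → extends → [7, 7, 8, 8, 9]
13 → extends → [7, 7, 8, 8, 9, 13]
Six tails, so the longest non-decreasing subsequence has length 6 (e.g. 7, 7, 8, 8, 9, 13).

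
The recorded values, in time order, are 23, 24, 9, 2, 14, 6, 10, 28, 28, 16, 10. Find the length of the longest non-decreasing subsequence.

Track the smallest tail for each achievable length (allowing ties):
23 → extends → [23]
24 → extends → [23, 24]
9 → replaces 23 → [9, 24]
2 → replaces 9 → [2, 24]
14 → replaces 24 → [2, 14]
6 → replaces 14 → [2, 6]
10 → extends → [2, 6, 10]
28 → extends → [2, 6, 10, 28]
28 → extends → [2, 6, 10, 28, 28]
16 → replaces 28 → [2, 6, 10, 16, 28]
10 → replaces 16 → [2, 6, 10, 10, 28]
Five tails, so the longest non-decreasing subsequence has length 5 (e.g. 2, 6, 10, 28, 28).

5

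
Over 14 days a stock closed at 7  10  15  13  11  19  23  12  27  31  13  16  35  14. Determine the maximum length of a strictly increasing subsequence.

Let dp[i] be the length of the longest such subsequence ending at index i:
i:      1  2  3  4  5  6  7  8  9 10 11 12 13 14
a[i]:   7 10 15 13 11 19 23 12 27 31 13 16 35 14
dp:     1  2  3  3  3  4  5  4  6  7  5  6  8  6
Maximum dp value is 8.

8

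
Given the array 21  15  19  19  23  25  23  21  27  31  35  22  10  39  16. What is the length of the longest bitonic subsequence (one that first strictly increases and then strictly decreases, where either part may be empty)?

inc[i] = longest strictly increasing subsequence ending at i; dec[i] = longest strictly decreasing subsequence starting at i:
i:      1  2  3  4  5  6  7  8  9 10 11 12 13 14 15
a[i]:  21 15 19 19 23 25 23 21 27 31 35 22 10 39 16
inc:    1  1  2  2  3  4  3  3  5  6  7  4  1  8  2
dec:    3  2  2  2  3  4  3  2  3  3  3  2  1  2  1
Best peak at i=11 (value 35): inc=7, dec=3, length 7+3−1 = 9.

9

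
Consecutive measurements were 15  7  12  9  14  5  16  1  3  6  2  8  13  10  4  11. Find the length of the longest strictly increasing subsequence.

6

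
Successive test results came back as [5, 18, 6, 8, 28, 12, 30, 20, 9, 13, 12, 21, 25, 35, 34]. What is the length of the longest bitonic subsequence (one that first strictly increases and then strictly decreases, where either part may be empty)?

inc[i] = longest strictly increasing subsequence ending at i; dec[i] = longest strictly decreasing subsequence starting at i:
i:      1  2  3  4  5  6  7  8  9 10 11 12 13 14 15
a[i]:   5 18  6  8 28 12 30 20  9 13 12 21 25 35 34
inc:    1  2  2  3  4  4  5  5  4  5  5  6  7  8  8
dec:    1  3  1  1  4  2  4  3  1  2  1  1  1  2  1
Best peak at i=14 (value 35): inc=8, dec=2, length 8+2−1 = 9.

9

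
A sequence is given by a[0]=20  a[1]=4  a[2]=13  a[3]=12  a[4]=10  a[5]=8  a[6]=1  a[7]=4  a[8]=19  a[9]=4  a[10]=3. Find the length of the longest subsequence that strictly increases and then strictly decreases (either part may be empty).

inc[i] = longest strictly increasing subsequence ending at i; dec[i] = longest strictly decreasing subsequence starting at i:
i:      0  1  2  3  4  5  6  7  8  9 10
a[i]:  20  4 13 12 10  8  1  4 19  4  3
inc:    1  1  2  2  2  2  1  2  3  2  2
dec:    7  2  6  5  4  3  1  2  3  2  1
Best peak at i=0 (value 20): inc=1, dec=7, length 1+7−1 = 7.

7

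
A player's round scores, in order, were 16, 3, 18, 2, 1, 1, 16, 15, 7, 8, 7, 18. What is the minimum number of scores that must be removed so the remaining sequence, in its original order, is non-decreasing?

Fewest deletions = n − (longest non-decreasing subsequence).
i:      1  2  3  4  5  6  7  8  9 10 11 12
a[i]:  16  3 18  2  1  1 16 15  7  8  7 18
dp:     1  1  2  1  1  2  3  3  3  4  4  5
max dp = 5, so deletions = 12 − 5 = 7.

7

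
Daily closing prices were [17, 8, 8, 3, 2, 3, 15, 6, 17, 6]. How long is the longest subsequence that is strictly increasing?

Track the smallest tail for each achievable length (strict):
17 → extends → [17]
8 → replaces 17 → [8]
8 → already a tail → [8]
3 → replaces 8 → [3]
2 → replaces 3 → [2]
3 → extends → [2, 3]
15 → extends → [2, 3, 15]
6 → replaces 15 → [2, 3, 6]
17 → extends → [2, 3, 6, 17]
6 → already a tail → [2, 3, 6, 17]
Four tails, so the longest strictly increasing subsequence has length 4 (e.g. 2, 3, 15, 17).

4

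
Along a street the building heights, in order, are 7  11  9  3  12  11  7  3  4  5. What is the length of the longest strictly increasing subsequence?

3

Let dp[i] be the length of the longest such subsequence ending at index i:
i:      1  2  3  4  5  6  7  8  9 10
a[i]:   7 11  9  3 12 11  7  3  4  5
dp:     1  2  2  1  3  3  2  1  2  3
Maximum dp value is 3.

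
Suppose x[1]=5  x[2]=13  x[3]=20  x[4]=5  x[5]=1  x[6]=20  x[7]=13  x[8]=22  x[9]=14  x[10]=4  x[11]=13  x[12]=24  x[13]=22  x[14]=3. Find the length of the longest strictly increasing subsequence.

5

Track the smallest tail for each achievable length (strict):
5 → extends → [5]
13 → extends → [5, 13]
20 → extends → [5, 13, 20]
5 → already a tail → [5, 13, 20]
1 → replaces 5 → [1, 13, 20]
20 → already a tail → [1, 13, 20]
13 → already a tail → [1, 13, 20]
22 → extends → [1, 13, 20, 22]
14 → replaces 20 → [1, 13, 14, 22]
4 → replaces 13 → [1, 4, 14, 22]
13 → replaces 14 → [1, 4, 13, 22]
24 → extends → [1, 4, 13, 22, 24]
22 → already a tail → [1, 4, 13, 22, 24]
3 → replaces 4 → [1, 3, 13, 22, 24]
Five tails, so the longest strictly increasing subsequence has length 5 (e.g. 5, 13, 20, 22, 24).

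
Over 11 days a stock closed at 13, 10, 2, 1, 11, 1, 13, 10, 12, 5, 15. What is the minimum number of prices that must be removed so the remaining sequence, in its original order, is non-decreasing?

Fewest deletions = n − (longest non-decreasing subsequence).
i:      1  2  3  4  5  6  7  8  9 10 11
a[i]:  13 10  2  1 11  1 13 10 12  5 15
dp:     1  1  1  1  2  2  3  3  4  3  5
max dp = 5, so deletions = 11 − 5 = 6.

6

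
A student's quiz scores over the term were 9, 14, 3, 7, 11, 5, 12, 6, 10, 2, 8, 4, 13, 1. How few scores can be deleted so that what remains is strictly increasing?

Fewest deletions = n − (longest strictly increasing subsequence).
i:      1  2  3  4  5  6  7  8  9 10 11 12 13 14
a[i]:   9 14  3  7 11  5 12  6 10  2  8  4 13  1
dp:     1  2  1  2  3  2  4  3  4  1  4  2  5  1
max dp = 5, so deletions = 14 − 5 = 9.

9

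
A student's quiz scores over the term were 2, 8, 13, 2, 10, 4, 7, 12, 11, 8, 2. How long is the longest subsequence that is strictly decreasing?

5

Negate each value so 'decreasing' becomes 'increasing', then run patience tails on the negated sequence:
-2 → extends → [-2]
-8 → replaces -2 → [-8]
-13 → replaces -8 → [-13]
-2 → extends → [-13, -2]
-10 → replaces -2 → [-13, -10]
-4 → extends → [-13, -10, -4]
-7 → replaces -4 → [-13, -10, -7]
-12 → replaces -10 → [-13, -12, -7]
-11 → replaces -7 → [-13, -12, -11]
-8 → extends → [-13, -12, -11, -8]
-2 → extends → [-13, -12, -11, -8, -2]
Five tails, so the longest strictly decreasing subsequence of the original has length 5.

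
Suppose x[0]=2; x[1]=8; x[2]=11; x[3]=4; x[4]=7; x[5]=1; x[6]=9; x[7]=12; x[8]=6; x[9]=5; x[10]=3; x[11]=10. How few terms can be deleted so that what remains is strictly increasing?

Fewest deletions = n − (longest strictly increasing subsequence).
i:      0  1  2  3  4  5  6  7  8  9 10 11
x[i]:   2  8 11  4  7  1  9 12  6  5  3 10
dp:     1  2  3  2  3  1  4  5  3  3  2  5
max dp = 5, so deletions = 12 − 5 = 7.

7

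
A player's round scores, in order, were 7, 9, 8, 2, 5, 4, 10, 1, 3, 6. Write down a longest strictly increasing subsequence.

7, 9, 10

Patience tails give the LIS length; then backtrack through the dp parents:
7 → extends → [7]
9 → extends → [7, 9]
8 → replaces 9 → [7, 8]
2 → replaces 7 → [2, 8]
5 → replaces 8 → [2, 5]
4 → replaces 5 → [2, 4]
10 → extends → [2, 4, 10]
1 → replaces 2 → [1, 4, 10]
3 → replaces 4 → [1, 3, 10]
6 → replaces 10 → [1, 3, 6]
Length 3; one witness is 7, 9, 10.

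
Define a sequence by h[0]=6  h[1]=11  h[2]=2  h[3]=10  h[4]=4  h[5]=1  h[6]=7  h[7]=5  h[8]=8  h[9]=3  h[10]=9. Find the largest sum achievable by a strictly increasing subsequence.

30

Let S[i] be the best sum of a strictly increasing subsequence ending at i:
i:      0  1  2  3  4  5  6  7  8  9 10
h[i]:   6 11  2 10  4  1  7  5  8  3  9
S:      6 17  2 16  6  1 13 11 21  5 30
Maximum is 30 (e.g. 2 + 4 + 7 + 8 + 9).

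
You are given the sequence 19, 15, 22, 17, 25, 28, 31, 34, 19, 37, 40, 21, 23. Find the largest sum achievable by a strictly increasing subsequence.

Let S[i] be the best sum of a strictly increasing subsequence ending at i:
i:       1   2   3   4   5   6   7   8   9  10  11  12  13
a[i]:   19  15  22  17  25  28  31  34  19  37  40  21  23
S:      19  15  41  32  66  94 125 159  51 196 236  72  95
Maximum is 236 (e.g. 19 + 22 + 25 + 28 + 31 + 34 + 37 + 40).

236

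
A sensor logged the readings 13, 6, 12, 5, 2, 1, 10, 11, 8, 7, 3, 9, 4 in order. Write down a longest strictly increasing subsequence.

6, 10, 11

Patience tails give the LIS length; then backtrack through the dp parents:
13 → extends → [13]
6 → replaces 13 → [6]
12 → extends → [6, 12]
5 → replaces 6 → [5, 12]
2 → replaces 5 → [2, 12]
1 → replaces 2 → [1, 12]
10 → replaces 12 → [1, 10]
11 → extends → [1, 10, 11]
8 → replaces 10 → [1, 8, 11]
7 → replaces 8 → [1, 7, 11]
3 → replaces 7 → [1, 3, 11]
9 → replaces 11 → [1, 3, 9]
4 → replaces 9 → [1, 3, 4]
Length 3; one witness is 6, 10, 11.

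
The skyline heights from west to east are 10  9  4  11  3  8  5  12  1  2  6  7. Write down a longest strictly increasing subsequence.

4, 5, 6, 7

Patience tails give the LIS length; then backtrack through the dp parents:
10 → extends → [10]
9 → replaces 10 → [9]
4 → replaces 9 → [4]
11 → extends → [4, 11]
3 → replaces 4 → [3, 11]
8 → replaces 11 → [3, 8]
5 → replaces 8 → [3, 5]
12 → extends → [3, 5, 12]
1 → replaces 3 → [1, 5, 12]
2 → replaces 5 → [1, 2, 12]
6 → replaces 12 → [1, 2, 6]
7 → extends → [1, 2, 6, 7]
Length 4; one witness is 4, 5, 6, 7.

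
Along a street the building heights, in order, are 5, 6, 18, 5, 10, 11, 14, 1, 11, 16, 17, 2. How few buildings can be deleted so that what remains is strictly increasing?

Fewest deletions = n − (longest strictly increasing subsequence).
i:      1  2  3  4  5  6  7  8  9 10 11 12
a[i]:   5  6 18  5 10 11 14  1 11 16 17  2
dp:     1  2  3  1  3  4  5  1  4  6  7  2
max dp = 7, so deletions = 12 − 7 = 5.

5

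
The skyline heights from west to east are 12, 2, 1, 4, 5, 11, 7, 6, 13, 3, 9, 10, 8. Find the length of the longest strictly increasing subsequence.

6

Track the smallest tail for each achievable length (strict):
12 → extends → [12]
2 → replaces 12 → [2]
1 → replaces 2 → [1]
4 → extends → [1, 4]
5 → extends → [1, 4, 5]
11 → extends → [1, 4, 5, 11]
7 → replaces 11 → [1, 4, 5, 7]
6 → replaces 7 → [1, 4, 5, 6]
13 → extends → [1, 4, 5, 6, 13]
3 → replaces 4 → [1, 3, 5, 6, 13]
9 → replaces 13 → [1, 3, 5, 6, 9]
10 → extends → [1, 3, 5, 6, 9, 10]
8 → replaces 9 → [1, 3, 5, 6, 8, 10]
Six tails, so the longest strictly increasing subsequence has length 6 (e.g. 2, 4, 5, 7, 9, 10).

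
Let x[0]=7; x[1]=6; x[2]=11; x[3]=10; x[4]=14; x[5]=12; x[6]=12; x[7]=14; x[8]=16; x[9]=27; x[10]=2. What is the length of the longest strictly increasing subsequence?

Track the smallest tail for each achievable length (strict):
7 → extends → [7]
6 → replaces 7 → [6]
11 → extends → [6, 11]
10 → replaces 11 → [6, 10]
14 → extends → [6, 10, 14]
12 → replaces 14 → [6, 10, 12]
12 → already a tail → [6, 10, 12]
14 → extends → [6, 10, 12, 14]
16 → extends → [6, 10, 12, 14, 16]
27 → extends → [6, 10, 12, 14, 16, 27]
2 → replaces 6 → [2, 10, 12, 14, 16, 27]
Six tails, so the longest strictly increasing subsequence has length 6 (e.g. 7, 11, 12, 14, 16, 27).

6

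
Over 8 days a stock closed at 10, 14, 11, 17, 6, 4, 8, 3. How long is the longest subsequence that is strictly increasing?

3

Let dp[i] be the length of the longest such subsequence ending at index i:
i:      1  2  3  4  5  6  7  8
a[i]:  10 14 11 17  6  4  8  3
dp:     1  2  2  3  1  1  2  1
Maximum dp value is 3.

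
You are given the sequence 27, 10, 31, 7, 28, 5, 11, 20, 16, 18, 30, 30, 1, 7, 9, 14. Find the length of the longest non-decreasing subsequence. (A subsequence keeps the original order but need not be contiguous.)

6

Let dp[i] be the length of the longest such subsequence ending at index i:
i:      1  2  3  4  5  6  7  8  9 10 11 12 13 14 15 16
a[i]:  27 10 31  7 28  5 11 20 16 18 30 30  1  7  9 14
dp:     1  1  2  1  2  1  2  3  3  4  5  6  1  2  3  4
Maximum dp value is 6.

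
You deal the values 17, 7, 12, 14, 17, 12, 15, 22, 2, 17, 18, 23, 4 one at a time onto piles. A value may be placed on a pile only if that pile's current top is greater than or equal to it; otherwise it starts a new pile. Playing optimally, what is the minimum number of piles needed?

Place each on the leftmost legal pile:
17 → new pile 1 (tops now [17])
7 → pile 1 (tops now [7])
12 → new pile 2 (tops now [7, 12])
14 → new pile 3 (tops now [7, 12, 14])
17 → new pile 4 (tops now [7, 12, 14, 17])
12 → pile 2 (tops now [7, 12, 14, 17])
15 → pile 4 (tops now [7, 12, 14, 15])
22 → new pile 5 (tops now [7, 12, 14, 15, 22])
2 → pile 1 (tops now [2, 12, 14, 15, 22])
17 → pile 5 (tops now [2, 12, 14, 15, 17])
18 → new pile 6 (tops now [2, 12, 14, 15, 17, 18])
23 → new pile 7 (tops now [2, 12, 14, 15, 17, 18, 23])
4 → pile 2 (tops now [2, 4, 14, 15, 17, 18, 23])
Seven piles.

7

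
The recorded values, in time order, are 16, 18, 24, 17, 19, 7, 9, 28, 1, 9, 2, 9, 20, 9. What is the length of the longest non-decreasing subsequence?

5

Track the smallest tail for each achievable length (allowing ties):
16 → extends → [16]
18 → extends → [16, 18]
24 → extends → [16, 18, 24]
17 → replaces 18 → [16, 17, 24]
19 → replaces 24 → [16, 17, 19]
7 → replaces 16 → [7, 17, 19]
9 → replaces 17 → [7, 9, 19]
28 → extends → [7, 9, 19, 28]
1 → replaces 7 → [1, 9, 19, 28]
9 → replaces 19 → [1, 9, 9, 28]
2 → replaces 9 → [1, 2, 9, 28]
9 → replaces 28 → [1, 2, 9, 9]
20 → extends → [1, 2, 9, 9, 20]
9 → replaces 20 → [1, 2, 9, 9, 9]
Five tails, so the longest non-decreasing subsequence has length 5 (e.g. 7, 9, 9, 9, 20).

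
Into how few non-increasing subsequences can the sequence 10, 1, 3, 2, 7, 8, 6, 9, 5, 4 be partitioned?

The minimum number of non-increasing subsequences covering a sequence equals the length of its longest strictly increasing subsequence.
LIS length is 5 (e.g. 1, 3, 7, 8, 9), so 5 piles are needed.

5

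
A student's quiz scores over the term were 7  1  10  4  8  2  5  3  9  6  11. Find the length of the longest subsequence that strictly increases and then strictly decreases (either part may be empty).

5

inc[i] = longest strictly increasing subsequence ending at i; dec[i] = longest strictly decreasing subsequence starting at i:
i:      1  2  3  4  5  6  7  8  9 10 11
a[i]:   7  1 10  4  8  2  5  3  9  6 11
inc:    1  1  2  2  3  2  3  3  4  4  5
dec:    3  1  4  2  3  1  2  1  2  1  1
Best peak at i=3 (value 10): inc=2, dec=4, length 2+4−1 = 5.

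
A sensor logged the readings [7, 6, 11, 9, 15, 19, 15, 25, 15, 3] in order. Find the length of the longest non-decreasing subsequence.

5

Track the smallest tail for each achievable length (allowing ties):
7 → extends → [7]
6 → replaces 7 → [6]
11 → extends → [6, 11]
9 → replaces 11 → [6, 9]
15 → extends → [6, 9, 15]
19 → extends → [6, 9, 15, 19]
15 → replaces 19 → [6, 9, 15, 15]
25 → extends → [6, 9, 15, 15, 25]
15 → replaces 25 → [6, 9, 15, 15, 15]
3 → replaces 6 → [3, 9, 15, 15, 15]
Five tails, so the longest non-decreasing subsequence has length 5 (e.g. 7, 11, 15, 19, 25).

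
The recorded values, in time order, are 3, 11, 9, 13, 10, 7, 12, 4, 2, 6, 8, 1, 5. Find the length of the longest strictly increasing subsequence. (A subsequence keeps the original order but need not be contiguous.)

4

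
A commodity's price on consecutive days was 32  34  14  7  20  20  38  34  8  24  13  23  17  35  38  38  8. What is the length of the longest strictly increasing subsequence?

6

Let dp[i] be the length of the longest such subsequence ending at index i:
i:      1  2  3  4  5  6  7  8  9 10 11 12 13 14 15 16 17
a[i]:  32 34 14  7 20 20 38 34  8 24 13 23 17 35 38 38  8
dp:     1  2  1  1  2  2  3  3  2  3  3  4  4  5  6  6  2
Maximum dp value is 6.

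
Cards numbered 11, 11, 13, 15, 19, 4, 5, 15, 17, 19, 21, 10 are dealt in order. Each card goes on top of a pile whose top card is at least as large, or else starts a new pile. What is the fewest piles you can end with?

6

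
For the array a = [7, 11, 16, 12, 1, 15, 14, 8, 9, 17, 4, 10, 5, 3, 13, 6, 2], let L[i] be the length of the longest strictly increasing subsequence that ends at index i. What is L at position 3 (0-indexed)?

dp[i] = 1 + max{dp[j] : j<i, a[j]<a[i]} (or 1 if no such j):
i:      0  1  2  3  4  5  6  7  8  9 10 11 12 13 14 15 16
a[i]:   7 11 16 12  1 15 14  8  9 17  4 10  5  3 13  6  2
dp:     1  2  3  3  1  4  4  2  3  5  2  4  3  2  5  4  2
At index 3 the value is 3.

3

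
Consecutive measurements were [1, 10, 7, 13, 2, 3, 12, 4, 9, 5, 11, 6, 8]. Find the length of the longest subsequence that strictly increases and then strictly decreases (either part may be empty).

7

inc[i] = longest strictly increasing subsequence ending at i; dec[i] = longest strictly decreasing subsequence starting at i:
i:      1  2  3  4  5  6  7  8  9 10 11 12 13
a[i]:   1 10  7 13  2  3 12  4  9  5 11  6  8
inc:    1  2  2  3  2  3  4  4  5  5  6  6  7
dec:    1  3  2  4  1  1  3  1  2  1  2  1  1
Best peak at i=11 (value 11): inc=6, dec=2, length 6+2−1 = 7.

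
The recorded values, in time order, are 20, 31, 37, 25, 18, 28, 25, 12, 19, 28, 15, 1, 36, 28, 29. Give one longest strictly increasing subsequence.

20, 25, 28, 36

Patience tails give the LIS length; then backtrack through the dp parents:
20 → extends → [20]
31 → extends → [20, 31]
37 → extends → [20, 31, 37]
25 → replaces 31 → [20, 25, 37]
18 → replaces 20 → [18, 25, 37]
28 → replaces 37 → [18, 25, 28]
25 → already a tail → [18, 25, 28]
12 → replaces 18 → [12, 25, 28]
19 → replaces 25 → [12, 19, 28]
28 → already a tail → [12, 19, 28]
15 → replaces 19 → [12, 15, 28]
1 → replaces 12 → [1, 15, 28]
36 → extends → [1, 15, 28, 36]
28 → already a tail → [1, 15, 28, 36]
29 → replaces 36 → [1, 15, 28, 29]
Length 4; one witness is 20, 25, 28, 36.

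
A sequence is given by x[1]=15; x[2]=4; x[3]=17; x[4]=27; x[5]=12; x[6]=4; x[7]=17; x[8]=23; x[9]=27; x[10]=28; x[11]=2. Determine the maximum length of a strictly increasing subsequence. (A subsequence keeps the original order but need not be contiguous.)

Track the smallest tail for each achievable length (strict):
15 → extends → [15]
4 → replaces 15 → [4]
17 → extends → [4, 17]
27 → extends → [4, 17, 27]
12 → replaces 17 → [4, 12, 27]
4 → already a tail → [4, 12, 27]
17 → replaces 27 → [4, 12, 17]
23 → extends → [4, 12, 17, 23]
27 → extends → [4, 12, 17, 23, 27]
28 → extends → [4, 12, 17, 23, 27, 28]
2 → replaces 4 → [2, 12, 17, 23, 27, 28]
Six tails, so the longest strictly increasing subsequence has length 6 (e.g. 4, 12, 17, 23, 27, 28).

6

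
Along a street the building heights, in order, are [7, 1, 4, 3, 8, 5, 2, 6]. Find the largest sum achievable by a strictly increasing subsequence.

Let S[i] be the best sum of a strictly increasing subsequence ending at i:
i:      1  2  3  4  5  6  7  8
a[i]:   7  1  4  3  8  5  2  6
S:      7  1  5  4 15 10  3 16
Maximum is 16 (e.g. 1 + 4 + 5 + 6).

16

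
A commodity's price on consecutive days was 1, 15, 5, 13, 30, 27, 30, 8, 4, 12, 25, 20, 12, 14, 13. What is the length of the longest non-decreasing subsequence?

Track the smallest tail for each achievable length (allowing ties):
1 → extends → [1]
15 → extends → [1, 15]
5 → replaces 15 → [1, 5]
13 → extends → [1, 5, 13]
30 → extends → [1, 5, 13, 30]
27 → replaces 30 → [1, 5, 13, 27]
30 → extends → [1, 5, 13, 27, 30]
8 → replaces 13 → [1, 5, 8, 27, 30]
4 → replaces 5 → [1, 4, 8, 27, 30]
12 → replaces 27 → [1, 4, 8, 12, 30]
25 → replaces 30 → [1, 4, 8, 12, 25]
20 → replaces 25 → [1, 4, 8, 12, 20]
12 → replaces 20 → [1, 4, 8, 12, 12]
14 → extends → [1, 4, 8, 12, 12, 14]
13 → replaces 14 → [1, 4, 8, 12, 12, 13]
Six tails, so the longest non-decreasing subsequence has length 6 (e.g. 1, 5, 8, 12, 12, 14).

6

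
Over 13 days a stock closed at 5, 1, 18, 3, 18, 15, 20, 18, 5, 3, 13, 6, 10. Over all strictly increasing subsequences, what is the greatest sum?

43

Let S[i] be the best sum of a strictly increasing subsequence ending at i:
i:      1  2  3  4  5  6  7  8  9 10 11 12 13
a[i]:   5  1 18  3 18 15 20 18  5  3 13  6 10
S:      5  1 23  4 23 20 43 38  9  4 22 15 25
Maximum is 43 (e.g. 5 + 18 + 20).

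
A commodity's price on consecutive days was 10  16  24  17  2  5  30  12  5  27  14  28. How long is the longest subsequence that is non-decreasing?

5

Track the smallest tail for each achievable length (allowing ties):
10 → extends → [10]
16 → extends → [10, 16]
24 → extends → [10, 16, 24]
17 → replaces 24 → [10, 16, 17]
2 → replaces 10 → [2, 16, 17]
5 → replaces 16 → [2, 5, 17]
30 → extends → [2, 5, 17, 30]
12 → replaces 17 → [2, 5, 12, 30]
5 → replaces 12 → [2, 5, 5, 30]
27 → replaces 30 → [2, 5, 5, 27]
14 → replaces 27 → [2, 5, 5, 14]
28 → extends → [2, 5, 5, 14, 28]
Five tails, so the longest non-decreasing subsequence has length 5 (e.g. 10, 16, 24, 27, 28).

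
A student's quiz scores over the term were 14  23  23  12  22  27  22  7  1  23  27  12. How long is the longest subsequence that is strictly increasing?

Let dp[i] be the length of the longest such subsequence ending at index i:
i:      1  2  3  4  5  6  7  8  9 10 11 12
a[i]:  14 23 23 12 22 27 22  7  1 23 27 12
dp:     1  2  2  1  2  3  2  1  1  3  4  2
Maximum dp value is 4.

4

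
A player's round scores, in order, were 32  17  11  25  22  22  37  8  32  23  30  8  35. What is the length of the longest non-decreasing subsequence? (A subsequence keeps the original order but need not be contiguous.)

Track the smallest tail for each achievable length (allowing ties):
32 → extends → [32]
17 → replaces 32 → [17]
11 → replaces 17 → [11]
25 → extends → [11, 25]
22 → replaces 25 → [11, 22]
22 → extends → [11, 22, 22]
37 → extends → [11, 22, 22, 37]
8 → replaces 11 → [8, 22, 22, 37]
32 → replaces 37 → [8, 22, 22, 32]
23 → replaces 32 → [8, 22, 22, 23]
30 → extends → [8, 22, 22, 23, 30]
8 → replaces 22 → [8, 8, 22, 23, 30]
35 → extends → [8, 8, 22, 23, 30, 35]
Six tails, so the longest non-decreasing subsequence has length 6 (e.g. 17, 22, 22, 23, 30, 35).

6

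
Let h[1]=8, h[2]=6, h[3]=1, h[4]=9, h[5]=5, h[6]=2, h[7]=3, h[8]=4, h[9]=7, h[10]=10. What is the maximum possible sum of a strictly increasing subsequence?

Let S[i] be the best sum of a strictly increasing subsequence ending at i:
i:      1  2  3  4  5  6  7  8  9 10
h[i]:   8  6  1  9  5  2  3  4  7 10
S:      8  6  1 17  6  3  6 10 17 27
Maximum is 27 (e.g. 1 + 2 + 3 + 4 + 7 + 10).

27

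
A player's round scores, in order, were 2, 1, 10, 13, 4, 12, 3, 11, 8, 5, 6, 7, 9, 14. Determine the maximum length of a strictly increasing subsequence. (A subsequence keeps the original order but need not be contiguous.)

Let dp[i] be the length of the longest such subsequence ending at index i:
i:      1  2  3  4  5  6  7  8  9 10 11 12 13 14
a[i]:   2  1 10 13  4 12  3 11  8  5  6  7  9 14
dp:     1  1  2  3  2  3  2  3  3  3  4  5  6  7
Maximum dp value is 7.

7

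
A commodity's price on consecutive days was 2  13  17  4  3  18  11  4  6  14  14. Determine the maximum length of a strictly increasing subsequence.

Let dp[i] be the length of the longest such subsequence ending at index i:
i:      1  2  3  4  5  6  7  8  9 10 11
a[i]:   2 13 17  4  3 18 11  4  6 14 14
dp:     1  2  3  2  2  4  3  3  4  5  5
Maximum dp value is 5.

5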